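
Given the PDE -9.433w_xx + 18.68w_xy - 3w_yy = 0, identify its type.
The second-order coefficients are A = -9.433, B = 18.68, C = -3. Since B² - 4AC = 235.7464 > 0, this is a hyperbolic PDE.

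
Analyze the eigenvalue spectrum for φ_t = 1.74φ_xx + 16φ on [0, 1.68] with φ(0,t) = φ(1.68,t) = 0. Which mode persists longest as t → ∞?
Eigenvalues: λₙ = 1.74n²π²/1.68² - 16.
First three modes:
  n=1: λ₁ = 1.74π²/1.68² - 16 ≈ -9.915
  n=2: λ₂ = 6.96π²/1.68² - 16 ≈ 8.338
  n=3: λ₃ = 15.66π²/1.68² - 16 ≈ 38.761
Since 1.74π²/1.68² ≈ 6.085 < 16, λ₁ < 0.
The n=1 mode grows fastest (−λₙ is largest for n=1) → dominates.
Asymptotic: φ ~ c₁ sin(πx/1.68) e^{9.915t} (exponential growth at rate −λ₁ ≈ 9.915).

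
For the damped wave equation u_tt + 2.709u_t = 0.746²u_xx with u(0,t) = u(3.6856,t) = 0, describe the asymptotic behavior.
u → 0. Damping (γ=2.709) dissipates energy; oscillations decay exponentially.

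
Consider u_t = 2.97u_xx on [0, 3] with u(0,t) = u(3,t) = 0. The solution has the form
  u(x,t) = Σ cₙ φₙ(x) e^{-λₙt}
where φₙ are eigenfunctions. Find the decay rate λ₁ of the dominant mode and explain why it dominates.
Eigenvalues: λₙ = 2.97n²π²/3².
First three modes:
  n=1: λ₁ = 2.97π²/3² ≈ 3.257
  n=2: λ₂ = 11.88π²/3² ≈ 13.028 (4× faster decay)
  n=3: λ₃ = 26.73π²/3² ≈ 29.313 (9× faster decay)
As t → ∞, higher modes decay exponentially faster. The n=1 mode dominates: u ~ c₁ sin(πx/3) e^{-λ₁t}.
Decay rate: λ₁ = 2.97π²/3² ≈ 3.257.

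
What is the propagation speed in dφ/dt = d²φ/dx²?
Infinite. The heat equation is parabolic, not hyperbolic, so disturbances propagate instantly.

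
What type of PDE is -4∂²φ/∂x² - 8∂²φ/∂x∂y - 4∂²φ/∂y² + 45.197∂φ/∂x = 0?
With A = -4, B = -8, C = -4, the discriminant is 0. This is a parabolic PDE.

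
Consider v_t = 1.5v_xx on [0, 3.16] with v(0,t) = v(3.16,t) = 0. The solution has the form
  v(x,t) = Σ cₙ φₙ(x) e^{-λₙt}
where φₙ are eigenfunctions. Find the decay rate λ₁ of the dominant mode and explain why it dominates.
Eigenvalues: λₙ = 1.5n²π²/3.16².
First three modes:
  n=1: λ₁ = 1.5π²/3.16² ≈ 1.483
  n=2: λ₂ = 6π²/3.16² ≈ 5.93 (4× faster decay)
  n=3: λ₃ = 13.5π²/3.16² ≈ 13.343 (9× faster decay)
As t → ∞, higher modes decay exponentially faster. The n=1 mode dominates: v ~ c₁ sin(πx/3.16) e^{-λ₁t}.
Decay rate: λ₁ = 1.5π²/3.16² ≈ 1.483.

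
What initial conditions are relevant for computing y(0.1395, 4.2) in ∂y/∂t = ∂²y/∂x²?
The entire real line. The heat equation has infinite propagation speed: any initial disturbance instantly affects all points (though exponentially small far away).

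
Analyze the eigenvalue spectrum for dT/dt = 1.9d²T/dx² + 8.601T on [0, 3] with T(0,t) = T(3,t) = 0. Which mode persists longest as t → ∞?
Eigenvalues: λₙ = 1.9n²π²/3² - 8.601.
First three modes:
  n=1: λ₁ = 1.9π²/3² - 8.601 ≈ -6.517
  n=2: λ₂ = 7.6π²/3² - 8.601 ≈ -0.267
  n=3: λ₃ = 17.1π²/3² - 8.601 ≈ 10.151
Since 1.9π²/3² ≈ 2.084 < 8.601, λ₁ < 0.
The n=1 mode grows fastest (−λₙ is largest for n=1) → dominates.
Asymptotic: T ~ c₁ sin(πx/3) e^{6.517t} (exponential growth at rate −λ₁ ≈ 6.517).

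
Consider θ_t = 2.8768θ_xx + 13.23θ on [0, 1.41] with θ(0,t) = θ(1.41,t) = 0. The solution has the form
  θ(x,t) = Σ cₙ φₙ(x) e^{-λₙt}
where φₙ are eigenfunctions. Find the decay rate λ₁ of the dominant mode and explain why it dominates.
Eigenvalues: λₙ = 2.8768n²π²/1.41² - 13.23.
First three modes:
  n=1: λ₁ = 2.8768π²/1.41² - 13.23 ≈ 1.051
  n=2: λ₂ = 11.5072π²/1.41² - 13.23 ≈ 43.896
  n=3: λ₃ = 25.8912π²/1.41² - 13.23 ≈ 115.303
Since 2.8768π²/1.41² ≈ 14.281 > 13.23, all λₙ > 0.
The n=1 mode decays slowest → dominates as t → ∞.
Asymptotic: θ ~ c₁ sin(πx/1.41) e^{-λ₁t} with decay rate λ₁ ≈ 1.051.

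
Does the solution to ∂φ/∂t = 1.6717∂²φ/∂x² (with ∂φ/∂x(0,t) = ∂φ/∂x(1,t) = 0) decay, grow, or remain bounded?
φ → constant (steady state). Heat is conserved (no flux at boundaries); solution approaches the spatial average.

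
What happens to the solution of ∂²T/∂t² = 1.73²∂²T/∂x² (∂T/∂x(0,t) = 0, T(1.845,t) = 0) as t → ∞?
T oscillates (no decay). Energy is conserved; the solution oscillates indefinitely as standing waves.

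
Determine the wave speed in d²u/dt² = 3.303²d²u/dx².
Speed = 3.303. Information travels along characteristics x = x₀ ± 3.303t.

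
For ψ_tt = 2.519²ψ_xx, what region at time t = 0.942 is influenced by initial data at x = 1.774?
Domain of influence: [-0.598898, 4.146898]. Data at x = 1.774 spreads outward at speed 2.519.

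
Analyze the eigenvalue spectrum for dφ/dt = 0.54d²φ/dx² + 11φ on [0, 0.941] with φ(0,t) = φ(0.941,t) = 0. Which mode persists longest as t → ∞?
Eigenvalues: λₙ = 0.54n²π²/0.941² - 11.
First three modes:
  n=1: λ₁ = 0.54π²/0.941² - 11 ≈ -4.981
  n=2: λ₂ = 2.16π²/0.941² - 11 ≈ 13.075
  n=3: λ₃ = 4.86π²/0.941² - 11 ≈ 43.17
Since 0.54π²/0.941² ≈ 6.019 < 11, λ₁ < 0.
The n=1 mode grows fastest (−λₙ is largest for n=1) → dominates.
Asymptotic: φ ~ c₁ sin(πx/0.941) e^{4.981t} (exponential growth at rate −λ₁ ≈ 4.981).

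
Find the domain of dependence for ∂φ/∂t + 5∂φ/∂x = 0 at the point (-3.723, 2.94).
A single point: x = -18.423. The characteristic through (-3.723, 2.94) is x - 5t = const, so x = -3.723 - 5·2.94 = -18.423.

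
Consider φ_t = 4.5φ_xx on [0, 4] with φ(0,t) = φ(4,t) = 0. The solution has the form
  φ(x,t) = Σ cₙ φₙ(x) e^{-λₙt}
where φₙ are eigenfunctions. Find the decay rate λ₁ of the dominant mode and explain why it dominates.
Eigenvalues: λₙ = 4.5n²π²/4².
First three modes:
  n=1: λ₁ = 4.5π²/4² ≈ 2.776
  n=2: λ₂ = 18π²/4² ≈ 11.103 (4× faster decay)
  n=3: λ₃ = 40.5π²/4² ≈ 24.982 (9× faster decay)
As t → ∞, higher modes decay exponentially faster. The n=1 mode dominates: φ ~ c₁ sin(πx/4) e^{-λ₁t}.
Decay rate: λ₁ = 4.5π²/4² ≈ 2.776.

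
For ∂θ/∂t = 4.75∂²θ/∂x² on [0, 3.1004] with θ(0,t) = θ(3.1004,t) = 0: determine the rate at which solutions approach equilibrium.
Eigenvalues: λₙ = 4.75n²π²/3.1004².
First three modes:
  n=1: λ₁ = 4.75π²/3.1004² ≈ 4.877
  n=2: λ₂ = 19π²/3.1004² ≈ 19.508 (4× faster decay)
  n=3: λ₃ = 42.75π²/3.1004² ≈ 43.894 (9× faster decay)
As t → ∞, higher modes decay exponentially faster. The n=1 mode dominates: θ ~ c₁ sin(πx/3.1004) e^{-λ₁t}.
Decay rate: λ₁ = 4.75π²/3.1004² ≈ 4.877.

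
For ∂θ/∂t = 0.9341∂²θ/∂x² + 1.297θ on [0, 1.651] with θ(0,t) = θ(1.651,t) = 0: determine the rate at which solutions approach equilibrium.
Eigenvalues: λₙ = 0.9341n²π²/1.651² - 1.297.
First three modes:
  n=1: λ₁ = 0.9341π²/1.651² - 1.297 ≈ 2.085
  n=2: λ₂ = 3.7364π²/1.651² - 1.297 ≈ 12.232
  n=3: λ₃ = 8.4069π²/1.651² - 1.297 ≈ 29.143
Since 0.9341π²/1.651² ≈ 3.382 > 1.297, all λₙ > 0.
The n=1 mode decays slowest → dominates as t → ∞.
Asymptotic: θ ~ c₁ sin(πx/1.651) e^{-λ₁t} with decay rate λ₁ ≈ 2.085.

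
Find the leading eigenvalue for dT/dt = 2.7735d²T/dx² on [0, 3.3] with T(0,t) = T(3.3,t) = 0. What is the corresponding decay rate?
Eigenvalues: λₙ = 2.7735n²π²/3.3².
First three modes:
  n=1: λ₁ = 2.7735π²/3.3² ≈ 2.514
  n=2: λ₂ = 11.094π²/3.3² ≈ 10.054 (4× faster decay)
  n=3: λ₃ = 24.9615π²/3.3² ≈ 22.623 (9× faster decay)
As t → ∞, higher modes decay exponentially faster. The n=1 mode dominates: T ~ c₁ sin(πx/3.3) e^{-λ₁t}.
Decay rate: λ₁ = 2.7735π²/3.3² ≈ 2.514.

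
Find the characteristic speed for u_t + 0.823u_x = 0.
Speed = 0.823. Information travels along x - 0.823t = const (rightward).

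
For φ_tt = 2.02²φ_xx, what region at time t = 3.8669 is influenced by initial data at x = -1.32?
Domain of influence: [-9.131138, 6.491138]. Data at x = -1.32 spreads outward at speed 2.02.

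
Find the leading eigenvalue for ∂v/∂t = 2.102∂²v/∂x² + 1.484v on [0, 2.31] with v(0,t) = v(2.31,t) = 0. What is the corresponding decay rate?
Eigenvalues: λₙ = 2.102n²π²/2.31² - 1.484.
First three modes:
  n=1: λ₁ = 2.102π²/2.31² - 1.484 ≈ 2.404
  n=2: λ₂ = 8.408π²/2.31² - 1.484 ≈ 14.067
  n=3: λ₃ = 18.918π²/2.31² - 1.484 ≈ 33.507
Since 2.102π²/2.31² ≈ 3.888 > 1.484, all λₙ > 0.
The n=1 mode decays slowest → dominates as t → ∞.
Asymptotic: v ~ c₁ sin(πx/2.31) e^{-λ₁t} with decay rate λ₁ ≈ 2.404.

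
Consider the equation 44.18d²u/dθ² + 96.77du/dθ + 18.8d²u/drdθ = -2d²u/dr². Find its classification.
Rewriting in standard form: 2d²u/dr² + 18.8d²u/drdθ + 44.18d²u/dθ² + 96.77du/dθ = 0. Parabolic. (A = 2, B = 18.8, C = 44.18 gives B² - 4AC = 0.)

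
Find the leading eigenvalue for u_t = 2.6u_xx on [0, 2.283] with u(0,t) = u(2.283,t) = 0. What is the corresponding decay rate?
Eigenvalues: λₙ = 2.6n²π²/2.283².
First three modes:
  n=1: λ₁ = 2.6π²/2.283² ≈ 4.923
  n=2: λ₂ = 10.4π²/2.283² ≈ 19.693 (4× faster decay)
  n=3: λ₃ = 23.4π²/2.283² ≈ 44.31 (9× faster decay)
As t → ∞, higher modes decay exponentially faster. The n=1 mode dominates: u ~ c₁ sin(πx/2.283) e^{-λ₁t}.
Decay rate: λ₁ = 2.6π²/2.283² ≈ 4.923.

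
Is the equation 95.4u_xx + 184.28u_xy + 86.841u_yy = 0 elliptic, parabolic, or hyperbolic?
Computing B² - 4AC with A = 95.4, B = 184.28, C = 86.841: discriminant = 820.5928 (positive). Answer: hyperbolic.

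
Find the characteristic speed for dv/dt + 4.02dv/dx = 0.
Speed = 4.02. Information travels along x - 4.02t = const (rightward).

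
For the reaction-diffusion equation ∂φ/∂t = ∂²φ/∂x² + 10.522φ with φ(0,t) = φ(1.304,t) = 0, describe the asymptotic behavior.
φ grows unboundedly. Reaction dominates diffusion (r=10.522 > κπ²/L²≈5.8); solution grows exponentially.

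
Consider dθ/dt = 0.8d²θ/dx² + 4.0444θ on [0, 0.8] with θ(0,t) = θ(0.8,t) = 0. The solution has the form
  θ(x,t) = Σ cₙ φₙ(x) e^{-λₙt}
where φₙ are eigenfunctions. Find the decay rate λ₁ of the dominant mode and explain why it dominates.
Eigenvalues: λₙ = 0.8n²π²/0.8² - 4.0444.
First three modes:
  n=1: λ₁ = 0.8π²/0.8² - 4.0444 ≈ 8.293
  n=2: λ₂ = 3.2π²/0.8² - 4.0444 ≈ 45.304
  n=3: λ₃ = 7.2π²/0.8² - 4.0444 ≈ 106.989
Since 0.8π²/0.8² ≈ 12.337 > 4.0444, all λₙ > 0.
The n=1 mode decays slowest → dominates as t → ∞.
Asymptotic: θ ~ c₁ sin(πx/0.8) e^{-λ₁t} with decay rate λ₁ ≈ 8.293.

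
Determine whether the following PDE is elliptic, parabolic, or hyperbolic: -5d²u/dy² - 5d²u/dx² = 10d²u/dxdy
Rewriting in standard form: -5d²u/dx² - 10d²u/dxdy - 5d²u/dy² = 0. Coefficients: A = -5, B = -10, C = -5. B² - 4AC = 0, which is zero, so the equation is parabolic.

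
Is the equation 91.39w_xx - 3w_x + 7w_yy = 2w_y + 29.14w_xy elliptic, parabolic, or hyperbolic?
Rewriting in standard form: 91.39w_xx - 29.14w_xy + 7w_yy - 3w_x - 2w_y = 0. Computing B² - 4AC with A = 91.39, B = -29.14, C = 7: discriminant = -1709.7804 (negative). Answer: elliptic.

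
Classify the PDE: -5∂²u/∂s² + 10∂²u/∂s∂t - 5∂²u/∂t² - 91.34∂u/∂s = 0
A = -5, B = 10, C = -5. Discriminant B² - 4AC = 0. Since 0 = 0, parabolic.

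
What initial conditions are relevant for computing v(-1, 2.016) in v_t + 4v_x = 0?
A single point: x = -9.064. The characteristic through (-1, 2.016) is x - 4t = const, so x = -1 - 4·2.016 = -9.064.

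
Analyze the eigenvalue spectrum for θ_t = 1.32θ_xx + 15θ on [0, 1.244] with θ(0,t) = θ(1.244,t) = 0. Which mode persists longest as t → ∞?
Eigenvalues: λₙ = 1.32n²π²/1.244² - 15.
First three modes:
  n=1: λ₁ = 1.32π²/1.244² - 15 ≈ -6.582
  n=2: λ₂ = 5.28π²/1.244² - 15 ≈ 18.674
  n=3: λ₃ = 11.88π²/1.244² - 15 ≈ 60.766
Since 1.32π²/1.244² ≈ 8.418 < 15, λ₁ < 0.
The n=1 mode grows fastest (−λₙ is largest for n=1) → dominates.
Asymptotic: θ ~ c₁ sin(πx/1.244) e^{6.582t} (exponential growth at rate −λ₁ ≈ 6.582).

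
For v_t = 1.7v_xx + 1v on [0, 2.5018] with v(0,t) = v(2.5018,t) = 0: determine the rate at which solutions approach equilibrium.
Eigenvalues: λₙ = 1.7n²π²/2.5018² - 1.
First three modes:
  n=1: λ₁ = 1.7π²/2.5018² - 1 ≈ 1.681
  n=2: λ₂ = 6.8π²/2.5018² - 1 ≈ 9.723
  n=3: λ₃ = 15.3π²/2.5018² - 1 ≈ 23.126
Since 1.7π²/2.5018² ≈ 2.681 > 1, all λₙ > 0.
The n=1 mode decays slowest → dominates as t → ∞.
Asymptotic: v ~ c₁ sin(πx/2.5018) e^{-λ₁t} with decay rate λ₁ ≈ 1.681.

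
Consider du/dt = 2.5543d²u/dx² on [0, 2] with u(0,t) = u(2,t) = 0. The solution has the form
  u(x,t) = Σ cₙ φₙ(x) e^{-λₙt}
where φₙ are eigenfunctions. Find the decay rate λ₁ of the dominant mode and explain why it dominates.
Eigenvalues: λₙ = 2.5543n²π²/2².
First three modes:
  n=1: λ₁ = 2.5543π²/2² ≈ 6.302
  n=2: λ₂ = 10.2172π²/2² ≈ 25.21 (4× faster decay)
  n=3: λ₃ = 22.9887π²/2² ≈ 56.722 (9× faster decay)
As t → ∞, higher modes decay exponentially faster. The n=1 mode dominates: u ~ c₁ sin(πx/2) e^{-λ₁t}.
Decay rate: λ₁ = 2.5543π²/2² ≈ 6.302.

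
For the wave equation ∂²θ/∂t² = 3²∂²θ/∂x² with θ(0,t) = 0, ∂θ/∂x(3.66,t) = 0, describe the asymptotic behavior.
θ oscillates (no decay). Energy is conserved; the solution oscillates indefinitely as standing waves.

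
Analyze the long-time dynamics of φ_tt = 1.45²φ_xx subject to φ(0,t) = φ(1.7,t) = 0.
Long-time behavior: φ oscillates (no decay). Energy is conserved; the solution oscillates indefinitely as standing waves.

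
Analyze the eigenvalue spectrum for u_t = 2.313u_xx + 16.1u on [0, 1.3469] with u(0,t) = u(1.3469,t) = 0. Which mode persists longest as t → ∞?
Eigenvalues: λₙ = 2.313n²π²/1.3469² - 16.1.
First three modes:
  n=1: λ₁ = 2.313π²/1.3469² - 16.1 ≈ -3.516
  n=2: λ₂ = 9.252π²/1.3469² - 16.1 ≈ 34.234
  n=3: λ₃ = 20.817π²/1.3469² - 16.1 ≈ 97.152
Since 2.313π²/1.3469² ≈ 12.584 < 16.1, λ₁ < 0.
The n=1 mode grows fastest (−λₙ is largest for n=1) → dominates.
Asymptotic: u ~ c₁ sin(πx/1.3469) e^{3.516t} (exponential growth at rate −λ₁ ≈ 3.516).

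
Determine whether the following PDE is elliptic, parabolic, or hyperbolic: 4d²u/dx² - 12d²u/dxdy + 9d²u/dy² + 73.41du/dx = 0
Coefficients: A = 4, B = -12, C = 9. B² - 4AC = 0, which is zero, so the equation is parabolic.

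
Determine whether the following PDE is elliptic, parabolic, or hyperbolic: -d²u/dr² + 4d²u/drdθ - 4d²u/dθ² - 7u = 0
Coefficients: A = -1, B = 4, C = -4. B² - 4AC = 0, which is zero, so the equation is parabolic.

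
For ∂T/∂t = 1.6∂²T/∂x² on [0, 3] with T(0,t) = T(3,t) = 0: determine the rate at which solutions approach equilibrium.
Eigenvalues: λₙ = 1.6n²π²/3².
First three modes:
  n=1: λ₁ = 1.6π²/3² ≈ 1.755
  n=2: λ₂ = 6.4π²/3² ≈ 7.018 (4× faster decay)
  n=3: λ₃ = 14.4π²/3² ≈ 15.791 (9× faster decay)
As t → ∞, higher modes decay exponentially faster. The n=1 mode dominates: T ~ c₁ sin(πx/3) e^{-λ₁t}.
Decay rate: λ₁ = 1.6π²/3² ≈ 1.755.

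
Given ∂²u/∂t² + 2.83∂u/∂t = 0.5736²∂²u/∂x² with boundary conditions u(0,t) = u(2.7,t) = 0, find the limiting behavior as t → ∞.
u → 0. Damping (γ=2.83) dissipates energy; oscillations decay exponentially.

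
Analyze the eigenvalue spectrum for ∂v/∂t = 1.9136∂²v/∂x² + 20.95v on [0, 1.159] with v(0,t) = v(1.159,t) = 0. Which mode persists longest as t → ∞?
Eigenvalues: λₙ = 1.9136n²π²/1.159² - 20.95.
First three modes:
  n=1: λ₁ = 1.9136π²/1.159² - 20.95 ≈ -6.89
  n=2: λ₂ = 7.6544π²/1.159² - 20.95 ≈ 35.29
  n=3: λ₃ = 17.2224π²/1.159² - 20.95 ≈ 105.59
Since 1.9136π²/1.159² ≈ 14.06 < 20.95, λ₁ < 0.
The n=1 mode grows fastest (−λₙ is largest for n=1) → dominates.
Asymptotic: v ~ c₁ sin(πx/1.159) e^{6.89t} (exponential growth at rate −λ₁ ≈ 6.89).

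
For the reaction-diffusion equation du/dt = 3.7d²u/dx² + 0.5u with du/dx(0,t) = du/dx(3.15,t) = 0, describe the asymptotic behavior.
u grows unboundedly. With Neumann BCs the constant mode has diffusion eigenvalue 0, so any r > 0 makes it grow like e^(0.5t); solution grows exponentially.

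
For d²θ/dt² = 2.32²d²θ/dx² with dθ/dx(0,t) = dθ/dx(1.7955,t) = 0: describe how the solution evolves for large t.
θ oscillates about a mean that drifts linearly in t (generically unbounded; no decay). There is no damping, so the nonconstant modes persist as standing waves (energy conserved, no decay). But with Neumann conditions at both ends the constant mode has eigenvalue 0: the spatial mean M(t) of θ satisfies M'' = 0, so M(t) = M(0) + M'(0)·t. Unless the initial velocity has zero mean (∫θ_t(x,0)dx = 0), the solution grows linearly in t (unbounded, though not exponentially); if it does have zero mean, the solution stays bounded and simply oscillates.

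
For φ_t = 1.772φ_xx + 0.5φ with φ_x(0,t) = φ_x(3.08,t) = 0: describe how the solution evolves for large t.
φ grows unboundedly. With Neumann BCs the constant mode has diffusion eigenvalue 0, so any r > 0 makes it grow like e^(0.5t); solution grows exponentially.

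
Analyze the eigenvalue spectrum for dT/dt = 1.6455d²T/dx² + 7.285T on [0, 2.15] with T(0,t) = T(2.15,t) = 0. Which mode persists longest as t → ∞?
Eigenvalues: λₙ = 1.6455n²π²/2.15² - 7.285.
First three modes:
  n=1: λ₁ = 1.6455π²/2.15² - 7.285 ≈ -3.772
  n=2: λ₂ = 6.582π²/2.15² - 7.285 ≈ 6.768
  n=3: λ₃ = 14.8095π²/2.15² - 7.285 ≈ 24.335
Since 1.6455π²/2.15² ≈ 3.513 < 7.285, λ₁ < 0.
The n=1 mode grows fastest (−λₙ is largest for n=1) → dominates.
Asymptotic: T ~ c₁ sin(πx/2.15) e^{3.772t} (exponential growth at rate −λ₁ ≈ 3.772).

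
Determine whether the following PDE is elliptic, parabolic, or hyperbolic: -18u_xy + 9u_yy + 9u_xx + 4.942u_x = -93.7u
Rewriting in standard form: 9u_xx - 18u_xy + 9u_yy + 4.942u_x + 93.7u = 0. Coefficients: A = 9, B = -18, C = 9. B² - 4AC = 0, which is zero, so the equation is parabolic.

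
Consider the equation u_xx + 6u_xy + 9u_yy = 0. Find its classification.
Parabolic. (A = 1, B = 6, C = 9 gives B² - 4AC = 0.)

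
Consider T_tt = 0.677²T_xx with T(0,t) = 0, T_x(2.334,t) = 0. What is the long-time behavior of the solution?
As t → ∞, T oscillates (no decay). Energy is conserved; the solution oscillates indefinitely as standing waves.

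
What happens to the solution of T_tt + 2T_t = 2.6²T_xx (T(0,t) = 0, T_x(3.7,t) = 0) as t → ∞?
T → 0. Damping (γ=2) dissipates energy; oscillations decay exponentially.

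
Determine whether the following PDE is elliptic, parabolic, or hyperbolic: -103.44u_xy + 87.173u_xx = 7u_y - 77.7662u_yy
Rewriting in standard form: 87.173u_xx - 103.44u_xy + 77.7662u_yy - 7u_y = 0. Coefficients: A = 87.173, B = -103.44, C = 77.7662. B² - 4AC = -16416.6182104, which is negative, so the equation is elliptic.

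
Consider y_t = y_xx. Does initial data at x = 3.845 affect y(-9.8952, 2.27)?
Yes, for any finite x. The heat equation has infinite propagation speed, so all initial data affects all points at any t > 0.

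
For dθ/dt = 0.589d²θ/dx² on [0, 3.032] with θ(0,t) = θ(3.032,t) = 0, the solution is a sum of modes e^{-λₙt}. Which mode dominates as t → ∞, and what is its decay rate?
Eigenvalues: λₙ = 0.589n²π²/3.032².
First three modes:
  n=1: λ₁ = 0.589π²/3.032² ≈ 0.632
  n=2: λ₂ = 2.356π²/3.032² ≈ 2.529 (4× faster decay)
  n=3: λ₃ = 5.301π²/3.032² ≈ 5.691 (9× faster decay)
As t → ∞, higher modes decay exponentially faster. The n=1 mode dominates: θ ~ c₁ sin(πx/3.032) e^{-λ₁t}.
Decay rate: λ₁ = 0.589π²/3.032² ≈ 0.632.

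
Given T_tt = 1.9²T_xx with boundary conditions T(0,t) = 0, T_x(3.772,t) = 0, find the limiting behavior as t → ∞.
T oscillates (no decay). Energy is conserved; the solution oscillates indefinitely as standing waves.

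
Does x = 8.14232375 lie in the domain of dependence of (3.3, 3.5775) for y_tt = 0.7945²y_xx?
No. The domain of dependence is [0.45767625, 6.14232375], and 8.14232375 is outside this interval.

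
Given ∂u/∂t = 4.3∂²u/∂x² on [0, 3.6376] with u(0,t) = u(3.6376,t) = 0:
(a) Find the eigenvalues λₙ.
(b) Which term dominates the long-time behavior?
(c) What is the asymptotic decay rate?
Eigenvalues: λₙ = 4.3n²π²/3.6376².
First three modes:
  n=1: λ₁ = 4.3π²/3.6376² ≈ 3.207
  n=2: λ₂ = 17.2π²/3.6376² ≈ 12.829 (4× faster decay)
  n=3: λ₃ = 38.7π²/3.6376² ≈ 28.866 (9× faster decay)
As t → ∞, higher modes decay exponentially faster. The n=1 mode dominates: u ~ c₁ sin(πx/3.6376) e^{-λ₁t}.
Decay rate: λ₁ = 4.3π²/3.6376² ≈ 3.207.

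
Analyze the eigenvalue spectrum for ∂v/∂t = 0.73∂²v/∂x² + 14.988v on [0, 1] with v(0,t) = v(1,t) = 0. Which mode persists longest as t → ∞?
Eigenvalues: λₙ = 0.73n²π²/1² - 14.988.
First three modes:
  n=1: λ₁ = 0.73π² - 14.988 ≈ -7.783
  n=2: λ₂ = 2.92π² - 14.988 ≈ 13.831
  n=3: λ₃ = 6.57π² - 14.988 ≈ 49.855
Since 0.73π² ≈ 7.205 < 14.988, λ₁ < 0.
The n=1 mode grows fastest (−λₙ is largest for n=1) → dominates.
Asymptotic: v ~ c₁ sin(πx/1) e^{7.783t} (exponential growth at rate −λ₁ ≈ 7.783).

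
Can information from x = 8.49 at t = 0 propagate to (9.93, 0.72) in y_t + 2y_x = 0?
Yes. The characteristic through (9.93, 0.72) passes through x = 8.49.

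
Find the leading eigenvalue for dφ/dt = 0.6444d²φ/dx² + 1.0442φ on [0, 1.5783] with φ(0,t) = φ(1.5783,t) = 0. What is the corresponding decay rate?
Eigenvalues: λₙ = 0.6444n²π²/1.5783² - 1.0442.
First three modes:
  n=1: λ₁ = 0.6444π²/1.5783² - 1.0442 ≈ 1.509
  n=2: λ₂ = 2.5776π²/1.5783² - 1.0442 ≈ 9.168
  n=3: λ₃ = 5.7996π²/1.5783² - 1.0442 ≈ 21.934
Since 0.6444π²/1.5783² ≈ 2.553 > 1.0442, all λₙ > 0.
The n=1 mode decays slowest → dominates as t → ∞.
Asymptotic: φ ~ c₁ sin(πx/1.5783) e^{-λ₁t} with decay rate λ₁ ≈ 1.509.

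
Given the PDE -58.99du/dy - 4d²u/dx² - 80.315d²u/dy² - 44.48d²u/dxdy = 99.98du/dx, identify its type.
Rewriting in standard form: -4d²u/dx² - 44.48d²u/dxdy - 80.315d²u/dy² - 99.98du/dx - 58.99du/dy = 0. The second-order coefficients are A = -4, B = -44.48, C = -80.315. Since B² - 4AC = 693.4304 > 0, this is a hyperbolic PDE.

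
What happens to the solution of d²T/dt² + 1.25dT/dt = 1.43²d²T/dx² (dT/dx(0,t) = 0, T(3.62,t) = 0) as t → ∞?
T → 0. Damping (γ=1.25) dissipates energy; oscillations decay exponentially.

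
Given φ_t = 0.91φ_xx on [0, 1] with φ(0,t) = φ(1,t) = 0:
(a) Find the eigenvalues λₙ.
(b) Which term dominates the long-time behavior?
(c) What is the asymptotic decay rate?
Eigenvalues: λₙ = 0.91n²π².
First three modes:
  n=1: λ₁ = 0.91π² ≈ 8.981
  n=2: λ₂ = 3.64π² ≈ 35.925 (4× faster decay)
  n=3: λ₃ = 8.19π² ≈ 80.832 (9× faster decay)
As t → ∞, higher modes decay exponentially faster. The n=1 mode dominates: φ ~ c₁ sin(πx) e^{-λ₁t}.
Decay rate: λ₁ = 0.91π² ≈ 8.981.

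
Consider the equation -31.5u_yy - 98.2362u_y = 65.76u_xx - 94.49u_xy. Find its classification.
Rewriting in standard form: -65.76u_xx + 94.49u_xy - 31.5u_yy - 98.2362u_y = 0. Hyperbolic. (A = -65.76, B = 94.49, C = -31.5 gives B² - 4AC = 642.6001.)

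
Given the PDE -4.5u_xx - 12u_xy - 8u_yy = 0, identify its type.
The second-order coefficients are A = -4.5, B = -12, C = -8. Since B² - 4AC = 0 = 0, this is a parabolic PDE.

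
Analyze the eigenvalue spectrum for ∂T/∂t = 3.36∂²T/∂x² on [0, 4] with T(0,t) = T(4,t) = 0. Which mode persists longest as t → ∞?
Eigenvalues: λₙ = 3.36n²π²/4².
First three modes:
  n=1: λ₁ = 3.36π²/4² ≈ 2.073
  n=2: λ₂ = 13.44π²/4² ≈ 8.29 (4× faster decay)
  n=3: λ₃ = 30.24π²/4² ≈ 18.654 (9× faster decay)
As t → ∞, higher modes decay exponentially faster. The n=1 mode dominates: T ~ c₁ sin(πx/4) e^{-λ₁t}.
Decay rate: λ₁ = 3.36π²/4² ≈ 2.073.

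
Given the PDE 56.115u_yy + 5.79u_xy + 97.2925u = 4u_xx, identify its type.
Rewriting in standard form: -4u_xx + 5.79u_xy + 56.115u_yy + 97.2925u = 0. The second-order coefficients are A = -4, B = 5.79, C = 56.115. Since B² - 4AC = 931.3641 > 0, this is a hyperbolic PDE.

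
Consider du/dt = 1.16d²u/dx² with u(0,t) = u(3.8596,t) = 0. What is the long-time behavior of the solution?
As t → ∞, u → 0. Heat diffuses out through both boundaries.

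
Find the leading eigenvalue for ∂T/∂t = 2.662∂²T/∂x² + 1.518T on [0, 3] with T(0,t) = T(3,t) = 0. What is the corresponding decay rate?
Eigenvalues: λₙ = 2.662n²π²/3² - 1.518.
First three modes:
  n=1: λ₁ = 2.662π²/3² - 1.518 ≈ 1.401
  n=2: λ₂ = 10.648π²/3² - 1.518 ≈ 10.159
  n=3: λ₃ = 23.958π²/3² - 1.518 ≈ 24.755
Since 2.662π²/3² ≈ 2.919 > 1.518, all λₙ > 0.
The n=1 mode decays slowest → dominates as t → ∞.
Asymptotic: T ~ c₁ sin(πx/3) e^{-λ₁t} with decay rate λ₁ ≈ 1.401.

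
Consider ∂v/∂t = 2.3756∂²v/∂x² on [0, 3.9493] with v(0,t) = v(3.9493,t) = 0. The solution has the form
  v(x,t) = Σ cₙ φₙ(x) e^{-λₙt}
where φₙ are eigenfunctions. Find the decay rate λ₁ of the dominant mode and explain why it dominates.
Eigenvalues: λₙ = 2.3756n²π²/3.9493².
First three modes:
  n=1: λ₁ = 2.3756π²/3.9493² ≈ 1.503
  n=2: λ₂ = 9.5024π²/3.9493² ≈ 6.013 (4× faster decay)
  n=3: λ₃ = 21.3804π²/3.9493² ≈ 13.529 (9× faster decay)
As t → ∞, higher modes decay exponentially faster. The n=1 mode dominates: v ~ c₁ sin(πx/3.9493) e^{-λ₁t}.
Decay rate: λ₁ = 2.3756π²/3.9493² ≈ 1.503.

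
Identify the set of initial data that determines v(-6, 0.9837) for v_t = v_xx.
The entire real line. The heat equation has infinite propagation speed: any initial disturbance instantly affects all points (though exponentially small far away).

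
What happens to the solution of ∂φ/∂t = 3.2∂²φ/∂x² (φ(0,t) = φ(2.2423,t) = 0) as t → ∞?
φ → 0. Heat diffuses out through both boundaries.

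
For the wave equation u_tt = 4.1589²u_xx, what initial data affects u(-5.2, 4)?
Domain of dependence: [-21.8356, 11.4356]. Signals travel at speed 4.1589, so data within |x - -5.2| ≤ 4.1589·4 = 16.6356 can reach the point.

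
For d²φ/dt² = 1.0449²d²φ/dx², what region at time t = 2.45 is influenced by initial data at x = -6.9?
Domain of influence: [-9.460005, -4.339995]. Data at x = -6.9 spreads outward at speed 1.0449.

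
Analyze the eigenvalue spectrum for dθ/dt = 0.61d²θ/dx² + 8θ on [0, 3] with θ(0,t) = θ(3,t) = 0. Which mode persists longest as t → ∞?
Eigenvalues: λₙ = 0.61n²π²/3² - 8.
First three modes:
  n=1: λ₁ = 0.61π²/3² - 8 ≈ -7.331
  n=2: λ₂ = 2.44π²/3² - 8 ≈ -5.324
  n=3: λ₃ = 5.49π²/3² - 8 ≈ -1.98
Since 0.61π²/3² ≈ 0.669 < 8, λ₁ < 0.
The n=1 mode grows fastest (−λₙ is largest for n=1) → dominates.
Asymptotic: θ ~ c₁ sin(πx/3) e^{7.331t} (exponential growth at rate −λ₁ ≈ 7.331).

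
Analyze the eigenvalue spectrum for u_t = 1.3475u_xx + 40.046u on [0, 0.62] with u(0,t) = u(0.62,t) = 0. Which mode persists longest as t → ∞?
Eigenvalues: λₙ = 1.3475n²π²/0.62² - 40.046.
First three modes:
  n=1: λ₁ = 1.3475π²/0.62² - 40.046 ≈ -5.448
  n=2: λ₂ = 5.39π²/0.62² - 40.046 ≈ 98.344
  n=3: λ₃ = 12.1275π²/0.62² - 40.046 ≈ 271.332
Since 1.3475π²/0.62² ≈ 34.598 < 40.046, λ₁ < 0.
The n=1 mode grows fastest (−λₙ is largest for n=1) → dominates.
Asymptotic: u ~ c₁ sin(πx/0.62) e^{5.448t} (exponential growth at rate −λ₁ ≈ 5.448).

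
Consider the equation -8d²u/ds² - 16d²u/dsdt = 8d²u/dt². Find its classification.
Rewriting in standard form: -8d²u/ds² - 16d²u/dsdt - 8d²u/dt² = 0. Parabolic. (A = -8, B = -16, C = -8 gives B² - 4AC = 0.)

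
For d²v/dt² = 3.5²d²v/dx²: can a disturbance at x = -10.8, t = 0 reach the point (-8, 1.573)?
Yes. The domain of dependence is [-13.5055, -2.4945], and -10.8 ∈ [-13.5055, -2.4945].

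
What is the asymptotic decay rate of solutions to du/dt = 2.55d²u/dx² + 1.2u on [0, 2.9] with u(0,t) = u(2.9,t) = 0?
Eigenvalues: λₙ = 2.55n²π²/2.9² - 1.2.
First three modes:
  n=1: λ₁ = 2.55π²/2.9² - 1.2 ≈ 1.793
  n=2: λ₂ = 10.2π²/2.9² - 1.2 ≈ 10.77
  n=3: λ₃ = 22.95π²/2.9² - 1.2 ≈ 25.733
Since 2.55π²/2.9² ≈ 2.993 > 1.2, all λₙ > 0.
The n=1 mode decays slowest → dominates as t → ∞.
Asymptotic: u ~ c₁ sin(πx/2.9) e^{-λ₁t} with decay rate λ₁ ≈ 1.793.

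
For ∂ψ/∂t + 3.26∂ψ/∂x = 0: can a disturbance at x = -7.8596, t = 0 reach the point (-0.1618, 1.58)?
No. Only data at x = -5.3126 affects (-0.1618, 1.58). Advection has one-way propagation along characteristics.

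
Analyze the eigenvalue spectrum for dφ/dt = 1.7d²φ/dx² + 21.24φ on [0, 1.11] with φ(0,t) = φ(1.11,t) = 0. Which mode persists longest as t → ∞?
Eigenvalues: λₙ = 1.7n²π²/1.11² - 21.24.
First three modes:
  n=1: λ₁ = 1.7π²/1.11² - 21.24 ≈ -7.622
  n=2: λ₂ = 6.8π²/1.11² - 21.24 ≈ 33.231
  n=3: λ₃ = 15.3π²/1.11² - 21.24 ≈ 101.319
Since 1.7π²/1.11² ≈ 13.618 < 21.24, λ₁ < 0.
The n=1 mode grows fastest (−λₙ is largest for n=1) → dominates.
Asymptotic: φ ~ c₁ sin(πx/1.11) e^{7.622t} (exponential growth at rate −λ₁ ≈ 7.622).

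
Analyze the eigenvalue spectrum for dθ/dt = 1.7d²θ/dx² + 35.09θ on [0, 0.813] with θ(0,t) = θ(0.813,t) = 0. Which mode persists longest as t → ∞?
Eigenvalues: λₙ = 1.7n²π²/0.813² - 35.09.
First three modes:
  n=1: λ₁ = 1.7π²/0.813² - 35.09 ≈ -9.706
  n=2: λ₂ = 6.8π²/0.813² - 35.09 ≈ 66.448
  n=3: λ₃ = 15.3π²/0.813² - 35.09 ≈ 193.37
Since 1.7π²/0.813² ≈ 25.384 < 35.09, λ₁ < 0.
The n=1 mode grows fastest (−λₙ is largest for n=1) → dominates.
Asymptotic: θ ~ c₁ sin(πx/0.813) e^{9.706t} (exponential growth at rate −λ₁ ≈ 9.706).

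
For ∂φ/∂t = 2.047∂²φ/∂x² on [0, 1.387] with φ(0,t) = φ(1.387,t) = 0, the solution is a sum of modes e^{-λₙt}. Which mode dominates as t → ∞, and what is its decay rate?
Eigenvalues: λₙ = 2.047n²π²/1.387².
First three modes:
  n=1: λ₁ = 2.047π²/1.387² ≈ 10.502
  n=2: λ₂ = 8.188π²/1.387² ≈ 42.007 (4× faster decay)
  n=3: λ₃ = 18.423π²/1.387² ≈ 94.516 (9× faster decay)
As t → ∞, higher modes decay exponentially faster. The n=1 mode dominates: φ ~ c₁ sin(πx/1.387) e^{-λ₁t}.
Decay rate: λ₁ = 2.047π²/1.387² ≈ 10.502.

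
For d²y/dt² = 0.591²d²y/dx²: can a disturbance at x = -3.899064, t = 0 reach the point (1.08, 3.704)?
No. The domain of dependence is [-1.109064, 3.269064], and -3.899064 is outside this interval.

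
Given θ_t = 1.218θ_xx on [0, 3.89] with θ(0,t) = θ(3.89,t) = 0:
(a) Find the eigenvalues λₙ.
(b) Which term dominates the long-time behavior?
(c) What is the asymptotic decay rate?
Eigenvalues: λₙ = 1.218n²π²/3.89².
First three modes:
  n=1: λ₁ = 1.218π²/3.89² ≈ 0.794
  n=2: λ₂ = 4.872π²/3.89² ≈ 3.178 (4× faster decay)
  n=3: λ₃ = 10.962π²/3.89² ≈ 7.15 (9× faster decay)
As t → ∞, higher modes decay exponentially faster. The n=1 mode dominates: θ ~ c₁ sin(πx/3.89) e^{-λ₁t}.
Decay rate: λ₁ = 1.218π²/3.89² ≈ 0.794.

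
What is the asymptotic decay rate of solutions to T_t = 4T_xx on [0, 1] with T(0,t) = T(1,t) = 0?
Eigenvalues: λₙ = 4n²π².
First three modes:
  n=1: λ₁ = 4π² ≈ 39.478
  n=2: λ₂ = 16π² ≈ 157.914 (4× faster decay)
  n=3: λ₃ = 36π² ≈ 355.306 (9× faster decay)
As t → ∞, higher modes decay exponentially faster. The n=1 mode dominates: T ~ c₁ sin(πx) e^{-λ₁t}.
Decay rate: λ₁ = 4π² ≈ 39.478.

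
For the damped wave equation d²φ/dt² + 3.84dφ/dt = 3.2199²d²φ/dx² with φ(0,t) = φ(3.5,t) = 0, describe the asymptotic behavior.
φ → 0. Damping (γ=3.84) dissipates energy; oscillations decay exponentially.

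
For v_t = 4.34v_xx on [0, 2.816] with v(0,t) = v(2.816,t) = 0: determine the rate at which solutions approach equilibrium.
Eigenvalues: λₙ = 4.34n²π²/2.816².
First three modes:
  n=1: λ₁ = 4.34π²/2.816² ≈ 5.402
  n=2: λ₂ = 17.36π²/2.816² ≈ 21.606 (4× faster decay)
  n=3: λ₃ = 39.06π²/2.816² ≈ 48.615 (9× faster decay)
As t → ∞, higher modes decay exponentially faster. The n=1 mode dominates: v ~ c₁ sin(πx/2.816) e^{-λ₁t}.
Decay rate: λ₁ = 4.34π²/2.816² ≈ 5.402.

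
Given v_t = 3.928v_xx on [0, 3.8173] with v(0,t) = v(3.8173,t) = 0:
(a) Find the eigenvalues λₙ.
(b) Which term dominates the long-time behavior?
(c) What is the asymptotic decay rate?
Eigenvalues: λₙ = 3.928n²π²/3.8173².
First three modes:
  n=1: λ₁ = 3.928π²/3.8173² ≈ 2.66
  n=2: λ₂ = 15.712π²/3.8173² ≈ 10.642 (4× faster decay)
  n=3: λ₃ = 35.352π²/3.8173² ≈ 23.944 (9× faster decay)
As t → ∞, higher modes decay exponentially faster. The n=1 mode dominates: v ~ c₁ sin(πx/3.8173) e^{-λ₁t}.
Decay rate: λ₁ = 3.928π²/3.8173² ≈ 2.66.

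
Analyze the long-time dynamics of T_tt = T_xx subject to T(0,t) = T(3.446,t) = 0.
Long-time behavior: T oscillates (no decay). Energy is conserved; the solution oscillates indefinitely as standing waves.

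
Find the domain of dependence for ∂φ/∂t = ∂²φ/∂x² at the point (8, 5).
The entire real line. The heat equation has infinite propagation speed: any initial disturbance instantly affects all points (though exponentially small far away).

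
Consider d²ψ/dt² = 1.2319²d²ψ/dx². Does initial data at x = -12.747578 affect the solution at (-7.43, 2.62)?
No. The domain of dependence is [-10.657578, -4.202422], and -12.747578 is outside this interval.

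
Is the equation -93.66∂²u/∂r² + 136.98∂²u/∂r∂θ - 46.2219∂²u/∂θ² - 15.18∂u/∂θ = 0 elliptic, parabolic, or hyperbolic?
Computing B² - 4AC with A = -93.66, B = 136.98, C = -46.2219: discriminant = 1446.947784 (positive). Answer: hyperbolic.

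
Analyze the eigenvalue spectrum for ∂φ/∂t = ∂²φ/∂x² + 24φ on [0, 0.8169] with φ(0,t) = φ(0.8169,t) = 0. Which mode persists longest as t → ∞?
Eigenvalues: λₙ = n²π²/0.8169² - 24.
First three modes:
  n=1: λ₁ = π²/0.8169² - 24 ≈ -9.21
  n=2: λ₂ = 4π²/0.8169² - 24 ≈ 35.159
  n=3: λ₃ = 9π²/0.8169² - 24 ≈ 109.108
Since π²/0.8169² ≈ 14.79 < 24, λ₁ < 0.
The n=1 mode grows fastest (−λₙ is largest for n=1) → dominates.
Asymptotic: φ ~ c₁ sin(πx/0.8169) e^{9.21t} (exponential growth at rate −λ₁ ≈ 9.21).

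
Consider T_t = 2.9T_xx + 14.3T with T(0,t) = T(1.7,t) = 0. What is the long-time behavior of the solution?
As t → ∞, T grows unboundedly. Reaction dominates diffusion (r=14.3 > κπ²/L²≈9.9); solution grows exponentially.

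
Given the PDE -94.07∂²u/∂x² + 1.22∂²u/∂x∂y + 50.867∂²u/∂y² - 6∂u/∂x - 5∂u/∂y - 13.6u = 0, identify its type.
The second-order coefficients are A = -94.07, B = 1.22, C = 50.867. Since B² - 4AC = 19141.72316 > 0, this is a hyperbolic PDE.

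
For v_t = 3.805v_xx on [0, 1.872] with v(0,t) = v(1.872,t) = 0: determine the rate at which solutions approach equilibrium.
Eigenvalues: λₙ = 3.805n²π²/1.872².
First three modes:
  n=1: λ₁ = 3.805π²/1.872² ≈ 10.716
  n=2: λ₂ = 15.22π²/1.872² ≈ 42.865 (4× faster decay)
  n=3: λ₃ = 34.245π²/1.872² ≈ 96.446 (9× faster decay)
As t → ∞, higher modes decay exponentially faster. The n=1 mode dominates: v ~ c₁ sin(πx/1.872) e^{-λ₁t}.
Decay rate: λ₁ = 3.805π²/1.872² ≈ 10.716.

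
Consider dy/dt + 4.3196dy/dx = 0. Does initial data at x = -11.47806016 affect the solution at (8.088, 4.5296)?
Yes. The characteristic through (8.088, 4.5296) passes through x = -11.47806016.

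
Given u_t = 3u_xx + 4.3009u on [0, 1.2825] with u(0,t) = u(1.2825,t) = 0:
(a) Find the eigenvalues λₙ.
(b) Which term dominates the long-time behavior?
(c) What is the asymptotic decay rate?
Eigenvalues: λₙ = 3n²π²/1.2825² - 4.3009.
First three modes:
  n=1: λ₁ = 3π²/1.2825² - 4.3009 ≈ 13.7
  n=2: λ₂ = 12π²/1.2825² - 4.3009 ≈ 67.705
  n=3: λ₃ = 27π²/1.2825² - 4.3009 ≈ 157.712
Since 3π²/1.2825² ≈ 18.001 > 4.3009, all λₙ > 0.
The n=1 mode decays slowest → dominates as t → ∞.
Asymptotic: u ~ c₁ sin(πx/1.2825) e^{-λ₁t} with decay rate λ₁ ≈ 13.7.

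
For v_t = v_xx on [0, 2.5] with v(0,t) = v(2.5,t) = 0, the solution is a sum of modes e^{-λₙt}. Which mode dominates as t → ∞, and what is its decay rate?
Eigenvalues: λₙ = n²π²/2.5².
First three modes:
  n=1: λ₁ = π²/2.5² ≈ 1.579
  n=2: λ₂ = 4π²/2.5² ≈ 6.317 (4× faster decay)
  n=3: λ₃ = 9π²/2.5² ≈ 14.212 (9× faster decay)
As t → ∞, higher modes decay exponentially faster. The n=1 mode dominates: v ~ c₁ sin(πx/2.5) e^{-λ₁t}.
Decay rate: λ₁ = π²/2.5² ≈ 1.579.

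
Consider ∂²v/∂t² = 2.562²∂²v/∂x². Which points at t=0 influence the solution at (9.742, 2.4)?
Domain of dependence: [3.5932, 15.8908]. Signals travel at speed 2.562, so data within |x - 9.742| ≤ 2.562·2.4 = 6.1488 can reach the point.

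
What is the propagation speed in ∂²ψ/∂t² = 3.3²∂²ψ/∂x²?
Speed = 3.3. Information travels along characteristics x = x₀ ± 3.3t.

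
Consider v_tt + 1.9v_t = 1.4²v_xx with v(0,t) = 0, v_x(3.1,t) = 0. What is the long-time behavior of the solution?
As t → ∞, v → 0. Damping (γ=1.9) dissipates energy; oscillations decay exponentially.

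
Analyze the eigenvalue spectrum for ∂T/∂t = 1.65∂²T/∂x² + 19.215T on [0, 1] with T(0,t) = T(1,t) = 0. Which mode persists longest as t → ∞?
Eigenvalues: λₙ = 1.65n²π²/1² - 19.215.
First three modes:
  n=1: λ₁ = 1.65π² - 19.215 ≈ -2.93
  n=2: λ₂ = 6.6π² - 19.215 ≈ 45.924
  n=3: λ₃ = 14.85π² - 19.215 ≈ 127.349
Since 1.65π² ≈ 16.285 < 19.215, λ₁ < 0.
The n=1 mode grows fastest (−λₙ is largest for n=1) → dominates.
Asymptotic: T ~ c₁ sin(πx/1) e^{2.93t} (exponential growth at rate −λ₁ ≈ 2.93).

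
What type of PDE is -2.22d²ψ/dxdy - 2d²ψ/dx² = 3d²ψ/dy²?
Rewriting in standard form: -2d²ψ/dx² - 2.22d²ψ/dxdy - 3d²ψ/dy² = 0. With A = -2, B = -2.22, C = -3, the discriminant is -19.0716. This is an elliptic PDE.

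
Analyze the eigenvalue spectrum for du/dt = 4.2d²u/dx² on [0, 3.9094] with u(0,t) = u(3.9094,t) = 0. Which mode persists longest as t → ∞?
Eigenvalues: λₙ = 4.2n²π²/3.9094².
First three modes:
  n=1: λ₁ = 4.2π²/3.9094² ≈ 2.712
  n=2: λ₂ = 16.8π²/3.9094² ≈ 10.849 (4× faster decay)
  n=3: λ₃ = 37.8π²/3.9094² ≈ 24.41 (9× faster decay)
As t → ∞, higher modes decay exponentially faster. The n=1 mode dominates: u ~ c₁ sin(πx/3.9094) e^{-λ₁t}.
Decay rate: λ₁ = 4.2π²/3.9094² ≈ 2.712.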